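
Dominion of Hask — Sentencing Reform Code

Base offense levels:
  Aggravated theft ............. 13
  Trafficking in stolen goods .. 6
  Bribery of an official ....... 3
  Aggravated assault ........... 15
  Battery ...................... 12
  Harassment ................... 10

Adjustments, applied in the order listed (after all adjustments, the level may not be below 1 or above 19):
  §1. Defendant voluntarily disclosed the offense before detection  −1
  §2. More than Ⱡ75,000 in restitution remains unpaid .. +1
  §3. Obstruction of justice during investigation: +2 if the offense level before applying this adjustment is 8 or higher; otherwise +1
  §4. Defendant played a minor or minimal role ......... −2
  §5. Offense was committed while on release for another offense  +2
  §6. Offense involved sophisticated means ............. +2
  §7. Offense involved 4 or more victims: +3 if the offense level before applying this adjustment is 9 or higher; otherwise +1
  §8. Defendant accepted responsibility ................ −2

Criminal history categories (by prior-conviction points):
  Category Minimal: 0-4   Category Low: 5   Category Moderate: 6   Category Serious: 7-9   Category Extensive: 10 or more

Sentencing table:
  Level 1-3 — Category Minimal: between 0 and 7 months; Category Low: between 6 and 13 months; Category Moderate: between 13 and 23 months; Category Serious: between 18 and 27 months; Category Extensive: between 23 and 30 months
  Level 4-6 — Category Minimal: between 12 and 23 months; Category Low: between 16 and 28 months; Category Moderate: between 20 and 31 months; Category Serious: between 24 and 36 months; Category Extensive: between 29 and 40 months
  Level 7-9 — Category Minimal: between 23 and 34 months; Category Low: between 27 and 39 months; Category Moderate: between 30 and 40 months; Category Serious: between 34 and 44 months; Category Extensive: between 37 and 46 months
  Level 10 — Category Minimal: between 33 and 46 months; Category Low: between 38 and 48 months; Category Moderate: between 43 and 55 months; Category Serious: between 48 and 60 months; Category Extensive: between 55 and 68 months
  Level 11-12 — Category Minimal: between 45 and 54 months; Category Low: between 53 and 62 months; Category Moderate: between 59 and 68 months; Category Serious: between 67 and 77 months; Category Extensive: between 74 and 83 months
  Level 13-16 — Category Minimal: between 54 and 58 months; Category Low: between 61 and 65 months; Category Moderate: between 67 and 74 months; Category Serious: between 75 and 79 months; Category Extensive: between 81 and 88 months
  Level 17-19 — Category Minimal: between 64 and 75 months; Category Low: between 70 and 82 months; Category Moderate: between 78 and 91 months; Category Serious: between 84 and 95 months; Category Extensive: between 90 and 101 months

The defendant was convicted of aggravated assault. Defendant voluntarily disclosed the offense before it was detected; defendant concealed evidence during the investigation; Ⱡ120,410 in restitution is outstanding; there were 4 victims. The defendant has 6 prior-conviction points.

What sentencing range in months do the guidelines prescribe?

78-91 months

Base offense level for aggravated assault: 15.
§1 applies: 15 − 1 = 14.
§2 applies: 14 + 1 = 15.
§3 applies (level before this adjustment is 15 ≥ 8, so +2): 15 + 2 = 17.
§4 does not apply.
§7 applies (level before this adjustment is 17 ≥ 9, so +3): 17 + 3 = 20.
Level 20 exceeds the maximum of 19; capped at 19.
Final offense level: 19.
Criminal history: 6 prior points → Category Moderate (6).
Level 19 falls in the 17-19 band.
Grid: Level 17-19 × Category Moderate = 78-91 months.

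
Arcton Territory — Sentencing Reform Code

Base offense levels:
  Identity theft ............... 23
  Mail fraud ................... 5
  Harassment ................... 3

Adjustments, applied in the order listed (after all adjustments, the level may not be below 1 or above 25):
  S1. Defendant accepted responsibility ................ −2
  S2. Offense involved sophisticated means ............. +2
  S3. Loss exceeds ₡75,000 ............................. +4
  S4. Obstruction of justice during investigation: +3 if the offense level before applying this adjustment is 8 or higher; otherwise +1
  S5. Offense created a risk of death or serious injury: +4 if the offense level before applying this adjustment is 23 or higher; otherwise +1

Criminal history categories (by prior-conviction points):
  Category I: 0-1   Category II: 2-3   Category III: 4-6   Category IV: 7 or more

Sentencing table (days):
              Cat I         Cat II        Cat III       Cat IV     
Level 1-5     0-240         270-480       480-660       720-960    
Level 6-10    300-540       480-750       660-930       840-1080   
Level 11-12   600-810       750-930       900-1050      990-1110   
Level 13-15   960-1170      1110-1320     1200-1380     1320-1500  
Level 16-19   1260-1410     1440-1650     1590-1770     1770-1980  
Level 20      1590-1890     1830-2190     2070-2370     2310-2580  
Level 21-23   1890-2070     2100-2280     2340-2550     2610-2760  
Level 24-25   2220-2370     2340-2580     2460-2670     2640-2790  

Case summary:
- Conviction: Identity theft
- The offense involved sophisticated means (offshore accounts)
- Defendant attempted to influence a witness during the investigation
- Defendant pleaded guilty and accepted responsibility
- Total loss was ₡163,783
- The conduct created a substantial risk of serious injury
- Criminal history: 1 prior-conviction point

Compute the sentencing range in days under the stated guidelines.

Base offense level for identity theft: 23.
S1 applies: 23 − 2 = 21.
S2 applies: 21 + 2 = 23.
S3 applies: 23 + 4 = 27.
S4 applies (level before this adjustment is 27 ≥ 8, so +3): 27 + 3 = 30.
S5 applies (level before this adjustment is 30 ≥ 23, so +4): 30 + 4 = 34.
Level 34 exceeds the maximum of 25; capped at 25.
Final offense level: 25.
Criminal history: 1 prior point → Category I (0-1).
Level 25 falls in the 24-25 band.
Grid: Level 24-25 × Category I = 2220-2370 days.

2220-2370 days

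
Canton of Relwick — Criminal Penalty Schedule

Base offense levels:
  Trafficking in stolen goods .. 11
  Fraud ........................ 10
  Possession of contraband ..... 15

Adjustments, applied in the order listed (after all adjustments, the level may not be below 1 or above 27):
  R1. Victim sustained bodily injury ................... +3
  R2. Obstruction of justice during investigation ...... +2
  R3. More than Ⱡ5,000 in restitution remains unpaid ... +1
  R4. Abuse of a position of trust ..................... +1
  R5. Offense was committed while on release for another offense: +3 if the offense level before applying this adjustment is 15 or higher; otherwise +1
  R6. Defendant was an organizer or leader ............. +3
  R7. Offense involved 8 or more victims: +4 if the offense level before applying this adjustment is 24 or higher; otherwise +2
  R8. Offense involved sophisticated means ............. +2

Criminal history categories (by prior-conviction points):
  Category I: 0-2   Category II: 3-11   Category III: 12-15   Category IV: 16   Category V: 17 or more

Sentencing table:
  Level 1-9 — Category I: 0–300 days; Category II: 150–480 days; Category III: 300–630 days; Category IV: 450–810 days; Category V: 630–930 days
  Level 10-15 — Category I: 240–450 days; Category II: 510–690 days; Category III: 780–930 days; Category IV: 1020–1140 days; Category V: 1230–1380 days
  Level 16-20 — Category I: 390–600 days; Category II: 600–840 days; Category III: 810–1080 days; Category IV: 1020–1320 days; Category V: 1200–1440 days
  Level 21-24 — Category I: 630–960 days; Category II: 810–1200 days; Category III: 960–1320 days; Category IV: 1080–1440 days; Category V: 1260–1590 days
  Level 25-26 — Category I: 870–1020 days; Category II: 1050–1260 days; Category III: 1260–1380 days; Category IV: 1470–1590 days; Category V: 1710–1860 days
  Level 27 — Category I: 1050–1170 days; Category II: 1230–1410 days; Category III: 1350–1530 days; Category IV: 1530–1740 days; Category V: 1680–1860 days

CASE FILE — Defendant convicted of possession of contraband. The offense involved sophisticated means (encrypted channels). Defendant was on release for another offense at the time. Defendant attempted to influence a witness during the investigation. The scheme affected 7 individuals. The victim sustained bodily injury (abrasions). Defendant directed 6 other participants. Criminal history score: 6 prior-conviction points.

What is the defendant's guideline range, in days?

Base offense level for possession of contraband: 15.
R1 applies: 15 + 3 = 18.
R2 applies: 18 + 2 = 20.
R5 applies (level before this adjustment is 20 ≥ 15, so +3): 20 + 3 = 23.
R6 applies: 23 + 3 = 26.
R8 applies: 26 + 2 = 28.
Level 28 exceeds the maximum of 27; capped at 27.
Final offense level: 27.
Criminal history: 6 prior points → Category II (3-11).
Level 27 falls in the 27 band.
Grid: Level 27 × Category II = 1230-1410 days.

1230-1410 days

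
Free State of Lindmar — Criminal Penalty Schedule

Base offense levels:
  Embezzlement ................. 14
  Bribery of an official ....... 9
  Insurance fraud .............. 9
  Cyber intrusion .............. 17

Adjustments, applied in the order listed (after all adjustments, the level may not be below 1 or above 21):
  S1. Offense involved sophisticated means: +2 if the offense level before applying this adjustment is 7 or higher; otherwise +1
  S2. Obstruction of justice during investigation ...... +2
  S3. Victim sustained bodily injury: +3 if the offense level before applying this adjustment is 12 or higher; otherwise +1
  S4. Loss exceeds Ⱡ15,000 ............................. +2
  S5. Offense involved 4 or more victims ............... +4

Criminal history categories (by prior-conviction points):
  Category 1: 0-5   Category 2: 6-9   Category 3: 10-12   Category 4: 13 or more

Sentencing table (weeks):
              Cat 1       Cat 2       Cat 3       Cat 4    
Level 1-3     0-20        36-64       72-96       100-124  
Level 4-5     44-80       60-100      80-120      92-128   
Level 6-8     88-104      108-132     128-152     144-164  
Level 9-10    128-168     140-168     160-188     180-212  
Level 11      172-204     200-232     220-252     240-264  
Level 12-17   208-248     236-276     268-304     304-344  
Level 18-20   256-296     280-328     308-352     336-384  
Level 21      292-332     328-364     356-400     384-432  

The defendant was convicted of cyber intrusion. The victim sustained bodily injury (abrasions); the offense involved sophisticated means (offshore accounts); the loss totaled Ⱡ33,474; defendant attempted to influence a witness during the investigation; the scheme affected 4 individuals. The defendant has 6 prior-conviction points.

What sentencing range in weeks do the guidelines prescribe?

Base offense level for cyber intrusion: 17.
S1 applies (level before this adjustment is 17 ≥ 7, so +2): 17 + 2 = 19.
S2 applies: 19 + 2 = 21.
S3 applies (level before this adjustment is 21 ≥ 12, so +3): 21 + 3 = 24.
S4 applies: 24 + 2 = 26.
S5 applies: 26 + 4 = 30.
Level 30 exceeds the maximum of 21; capped at 21.
Final offense level: 21.
Criminal history: 6 prior points → Category 2 (6-9).
Level 21 falls in the 21 band.
Grid: Level 21 × Category 2 = 328-364 weeks.

328-364 weeks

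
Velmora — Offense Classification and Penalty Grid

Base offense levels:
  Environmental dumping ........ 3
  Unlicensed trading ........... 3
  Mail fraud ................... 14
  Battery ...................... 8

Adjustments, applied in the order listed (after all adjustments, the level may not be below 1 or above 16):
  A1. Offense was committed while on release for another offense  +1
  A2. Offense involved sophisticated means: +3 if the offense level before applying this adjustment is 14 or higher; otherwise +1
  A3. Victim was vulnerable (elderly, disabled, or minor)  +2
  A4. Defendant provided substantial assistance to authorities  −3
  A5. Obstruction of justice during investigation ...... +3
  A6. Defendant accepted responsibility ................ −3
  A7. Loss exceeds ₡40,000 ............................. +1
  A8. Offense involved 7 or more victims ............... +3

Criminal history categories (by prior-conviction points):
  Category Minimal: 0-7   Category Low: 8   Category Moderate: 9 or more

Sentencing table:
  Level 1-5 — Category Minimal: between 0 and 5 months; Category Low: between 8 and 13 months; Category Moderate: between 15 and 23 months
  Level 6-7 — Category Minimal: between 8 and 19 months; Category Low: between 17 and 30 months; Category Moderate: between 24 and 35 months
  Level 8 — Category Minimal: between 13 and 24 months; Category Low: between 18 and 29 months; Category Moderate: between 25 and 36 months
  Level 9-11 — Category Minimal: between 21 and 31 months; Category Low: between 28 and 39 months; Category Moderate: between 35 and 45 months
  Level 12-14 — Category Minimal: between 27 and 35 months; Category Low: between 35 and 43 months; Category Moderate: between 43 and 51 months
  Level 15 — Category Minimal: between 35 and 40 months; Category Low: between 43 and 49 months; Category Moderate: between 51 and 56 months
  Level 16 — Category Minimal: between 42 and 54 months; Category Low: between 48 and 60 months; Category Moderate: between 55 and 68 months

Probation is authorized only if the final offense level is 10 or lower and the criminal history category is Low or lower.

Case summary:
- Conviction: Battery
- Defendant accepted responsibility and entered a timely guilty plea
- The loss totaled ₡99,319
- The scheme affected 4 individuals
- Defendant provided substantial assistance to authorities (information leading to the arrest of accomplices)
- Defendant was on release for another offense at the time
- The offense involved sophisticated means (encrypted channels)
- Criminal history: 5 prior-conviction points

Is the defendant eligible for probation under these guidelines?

Yes

Base offense level for battery: 8.
A1 applies: 8 + 1 = 9.
A2 applies (level before this adjustment is 9 < 14, so +1): 9 + 1 = 10.
A3 does not apply.
A4 applies: 10 − 3 = 7.
A5 does not apply.
A6 applies: 7 − 3 = 4.
A7 applies: 4 + 1 = 5.
Final offense level: 5.
Criminal history: 5 prior points → Category Minimal (0-7).
Level 5 falls in the 1-5 band.
Grid: Level 1-5 × Category Minimal = 0-5 months.
Probation check: level 5 ≤ 10 and category Minimal ≤ Low → eligible.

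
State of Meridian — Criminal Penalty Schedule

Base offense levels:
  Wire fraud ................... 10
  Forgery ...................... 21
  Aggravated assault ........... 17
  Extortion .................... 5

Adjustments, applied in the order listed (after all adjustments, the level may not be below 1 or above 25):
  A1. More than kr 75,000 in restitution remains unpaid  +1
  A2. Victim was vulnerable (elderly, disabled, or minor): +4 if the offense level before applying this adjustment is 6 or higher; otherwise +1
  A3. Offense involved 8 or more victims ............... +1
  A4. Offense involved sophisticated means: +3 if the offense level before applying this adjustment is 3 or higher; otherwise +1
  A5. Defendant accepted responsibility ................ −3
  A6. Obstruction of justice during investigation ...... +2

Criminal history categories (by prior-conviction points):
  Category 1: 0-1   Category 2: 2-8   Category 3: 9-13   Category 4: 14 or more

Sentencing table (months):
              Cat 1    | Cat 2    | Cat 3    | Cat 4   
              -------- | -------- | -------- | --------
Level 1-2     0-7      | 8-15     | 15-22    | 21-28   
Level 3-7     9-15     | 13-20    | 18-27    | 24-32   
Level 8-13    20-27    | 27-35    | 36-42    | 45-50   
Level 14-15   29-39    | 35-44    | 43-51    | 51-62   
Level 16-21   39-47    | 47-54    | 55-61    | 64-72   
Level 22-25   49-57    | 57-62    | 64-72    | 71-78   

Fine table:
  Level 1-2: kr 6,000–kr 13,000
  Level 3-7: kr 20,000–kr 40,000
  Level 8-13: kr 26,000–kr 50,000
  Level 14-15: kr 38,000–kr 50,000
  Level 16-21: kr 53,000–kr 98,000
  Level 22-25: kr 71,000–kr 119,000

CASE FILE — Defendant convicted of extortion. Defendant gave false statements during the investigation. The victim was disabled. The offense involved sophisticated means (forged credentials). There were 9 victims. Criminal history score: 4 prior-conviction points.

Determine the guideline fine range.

Base offense level for extortion: 5.
A2 applies (level before this adjustment is 5 < 6, so +1): 5 + 1 = 6.
A3 applies: 6 + 1 = 7.
A4 applies (level before this adjustment is 7 ≥ 3, so +3): 7 + 3 = 10.
A6 applies: 10 + 2 = 12.
Final offense level: 12.
Level 12 falls in the 8-13 band.
Fine table: Level 8-13 → kr 26,000–kr 50,000.

kr 26,000–kr 50,000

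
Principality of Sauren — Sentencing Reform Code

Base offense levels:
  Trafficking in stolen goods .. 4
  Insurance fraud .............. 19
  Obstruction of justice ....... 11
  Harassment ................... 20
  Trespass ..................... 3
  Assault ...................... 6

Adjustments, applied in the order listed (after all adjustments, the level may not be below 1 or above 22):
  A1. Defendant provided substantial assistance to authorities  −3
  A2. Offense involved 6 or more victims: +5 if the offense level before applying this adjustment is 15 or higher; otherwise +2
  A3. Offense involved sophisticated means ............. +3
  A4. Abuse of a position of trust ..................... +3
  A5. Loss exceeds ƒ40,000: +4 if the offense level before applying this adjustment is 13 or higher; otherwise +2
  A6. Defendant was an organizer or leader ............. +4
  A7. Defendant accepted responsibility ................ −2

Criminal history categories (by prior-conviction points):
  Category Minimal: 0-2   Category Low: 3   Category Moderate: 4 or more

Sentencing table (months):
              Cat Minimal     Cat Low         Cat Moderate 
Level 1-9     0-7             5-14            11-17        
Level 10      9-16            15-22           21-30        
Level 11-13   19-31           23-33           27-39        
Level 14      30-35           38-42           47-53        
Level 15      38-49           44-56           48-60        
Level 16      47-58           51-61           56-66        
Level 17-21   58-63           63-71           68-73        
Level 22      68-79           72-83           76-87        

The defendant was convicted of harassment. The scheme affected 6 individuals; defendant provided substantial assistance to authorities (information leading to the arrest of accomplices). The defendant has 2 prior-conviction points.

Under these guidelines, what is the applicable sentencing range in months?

68-79 months

Base offense level for harassment: 20.
A1 applies: 20 − 3 = 17.
A2 applies (level before this adjustment is 17 ≥ 15, so +5): 17 + 5 = 22.
A3 does not apply.
A5 does not apply.
A7 does not apply.
Final offense level: 22.
Criminal history: 2 prior points → Category Minimal (0-2).
Level 22 falls in the 22 band.
Grid: Level 22 × Category Minimal = 68-79 months.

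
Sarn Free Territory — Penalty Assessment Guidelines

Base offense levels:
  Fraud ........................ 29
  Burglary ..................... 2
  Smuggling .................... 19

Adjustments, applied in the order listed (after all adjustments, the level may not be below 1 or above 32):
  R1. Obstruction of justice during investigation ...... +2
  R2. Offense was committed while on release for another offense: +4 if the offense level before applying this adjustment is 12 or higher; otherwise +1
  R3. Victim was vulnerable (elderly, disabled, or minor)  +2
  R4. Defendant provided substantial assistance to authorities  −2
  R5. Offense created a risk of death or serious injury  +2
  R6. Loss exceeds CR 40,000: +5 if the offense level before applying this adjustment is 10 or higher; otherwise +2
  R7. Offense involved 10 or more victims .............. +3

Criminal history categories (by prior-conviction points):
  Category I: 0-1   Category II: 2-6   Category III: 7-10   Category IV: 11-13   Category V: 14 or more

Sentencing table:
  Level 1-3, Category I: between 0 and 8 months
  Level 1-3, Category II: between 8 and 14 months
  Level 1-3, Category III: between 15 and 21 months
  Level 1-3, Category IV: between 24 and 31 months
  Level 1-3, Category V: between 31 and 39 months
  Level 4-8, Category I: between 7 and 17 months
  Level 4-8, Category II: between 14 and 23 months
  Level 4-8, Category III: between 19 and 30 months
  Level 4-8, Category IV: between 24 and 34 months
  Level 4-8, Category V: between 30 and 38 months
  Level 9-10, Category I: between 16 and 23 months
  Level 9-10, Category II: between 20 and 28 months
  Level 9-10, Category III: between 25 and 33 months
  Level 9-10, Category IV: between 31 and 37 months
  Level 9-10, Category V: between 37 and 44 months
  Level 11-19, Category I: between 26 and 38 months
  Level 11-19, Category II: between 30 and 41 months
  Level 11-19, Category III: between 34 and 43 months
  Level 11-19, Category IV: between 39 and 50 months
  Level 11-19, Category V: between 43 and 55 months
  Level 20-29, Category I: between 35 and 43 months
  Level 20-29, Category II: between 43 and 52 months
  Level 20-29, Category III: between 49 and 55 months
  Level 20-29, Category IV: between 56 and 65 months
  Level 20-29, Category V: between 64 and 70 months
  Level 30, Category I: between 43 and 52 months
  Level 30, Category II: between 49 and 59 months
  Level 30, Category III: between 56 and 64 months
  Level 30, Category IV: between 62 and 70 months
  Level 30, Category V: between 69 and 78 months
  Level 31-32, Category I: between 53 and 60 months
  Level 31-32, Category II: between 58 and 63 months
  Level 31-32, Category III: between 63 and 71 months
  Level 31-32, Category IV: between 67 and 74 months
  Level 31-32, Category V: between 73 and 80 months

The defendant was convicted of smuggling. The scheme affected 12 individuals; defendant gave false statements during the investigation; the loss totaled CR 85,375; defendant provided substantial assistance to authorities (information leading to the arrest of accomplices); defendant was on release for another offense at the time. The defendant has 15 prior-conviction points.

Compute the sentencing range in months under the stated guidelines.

73-80 months

Base offense level for smuggling: 19.
R1 applies: 19 + 2 = 21.
R2 applies (level before this adjustment is 21 ≥ 12, so +4): 21 + 4 = 25.
R4 applies: 25 − 2 = 23.
R6 applies (level before this adjustment is 23 ≥ 10, so +5): 23 + 5 = 28.
R7 applies: 28 + 3 = 31.
Final offense level: 31.
Criminal history: 15 prior points → Category V (14+).
Level 31 falls in the 31-32 band.
Grid: Level 31-32 × Category V = 73-80 months.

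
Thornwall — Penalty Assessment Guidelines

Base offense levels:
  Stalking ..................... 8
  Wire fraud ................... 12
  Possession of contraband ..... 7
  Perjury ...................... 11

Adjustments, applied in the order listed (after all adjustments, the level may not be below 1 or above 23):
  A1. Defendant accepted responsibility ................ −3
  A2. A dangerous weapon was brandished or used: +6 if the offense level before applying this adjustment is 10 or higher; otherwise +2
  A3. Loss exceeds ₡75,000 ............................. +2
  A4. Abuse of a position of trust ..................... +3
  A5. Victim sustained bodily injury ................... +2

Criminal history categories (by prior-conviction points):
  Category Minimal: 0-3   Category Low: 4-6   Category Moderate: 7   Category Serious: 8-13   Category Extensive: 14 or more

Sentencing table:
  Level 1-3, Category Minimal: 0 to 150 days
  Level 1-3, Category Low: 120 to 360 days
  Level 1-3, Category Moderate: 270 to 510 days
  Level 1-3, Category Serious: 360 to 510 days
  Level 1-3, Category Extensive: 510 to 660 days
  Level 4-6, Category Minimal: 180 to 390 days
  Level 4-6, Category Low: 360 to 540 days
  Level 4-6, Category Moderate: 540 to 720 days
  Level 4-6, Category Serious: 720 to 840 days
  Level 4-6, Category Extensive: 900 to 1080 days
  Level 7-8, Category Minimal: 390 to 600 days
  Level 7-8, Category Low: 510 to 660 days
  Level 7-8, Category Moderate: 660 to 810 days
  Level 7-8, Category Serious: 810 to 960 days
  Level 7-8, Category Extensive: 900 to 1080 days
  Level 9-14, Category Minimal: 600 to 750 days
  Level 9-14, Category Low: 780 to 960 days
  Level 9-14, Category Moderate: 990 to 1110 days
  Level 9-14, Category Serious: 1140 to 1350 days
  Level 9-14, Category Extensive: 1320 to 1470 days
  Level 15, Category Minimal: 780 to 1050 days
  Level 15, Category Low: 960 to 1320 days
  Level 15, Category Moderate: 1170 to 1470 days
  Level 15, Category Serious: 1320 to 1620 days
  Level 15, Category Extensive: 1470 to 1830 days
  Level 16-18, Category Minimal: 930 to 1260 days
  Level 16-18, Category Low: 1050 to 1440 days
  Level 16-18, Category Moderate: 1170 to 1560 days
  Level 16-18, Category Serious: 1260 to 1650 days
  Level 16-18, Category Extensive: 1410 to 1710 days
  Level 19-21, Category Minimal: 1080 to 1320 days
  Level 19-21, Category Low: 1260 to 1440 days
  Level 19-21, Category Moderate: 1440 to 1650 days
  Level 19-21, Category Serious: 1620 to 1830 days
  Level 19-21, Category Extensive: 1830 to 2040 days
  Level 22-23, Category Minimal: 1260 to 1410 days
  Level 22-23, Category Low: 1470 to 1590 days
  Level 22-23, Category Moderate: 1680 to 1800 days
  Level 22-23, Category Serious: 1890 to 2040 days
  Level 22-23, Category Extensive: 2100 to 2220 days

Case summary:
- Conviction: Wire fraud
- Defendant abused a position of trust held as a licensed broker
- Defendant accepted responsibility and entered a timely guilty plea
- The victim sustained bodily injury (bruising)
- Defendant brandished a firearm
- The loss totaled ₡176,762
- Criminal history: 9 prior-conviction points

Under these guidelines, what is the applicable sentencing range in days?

1260-1650 days

Base offense level for wire fraud: 12.
A1 applies: 12 − 3 = 9.
A2 applies (level before this adjustment is 9 < 10, so +2): 9 + 2 = 11.
A3 applies: 11 + 2 = 13.
A4 applies: 13 + 3 = 16.
A5 applies: 16 + 2 = 18.
Final offense level: 18.
Criminal history: 9 prior points → Category Serious (8-13).
Level 18 falls in the 16-18 band.
Grid: Level 16-18 × Category Serious = 1260-1650 days.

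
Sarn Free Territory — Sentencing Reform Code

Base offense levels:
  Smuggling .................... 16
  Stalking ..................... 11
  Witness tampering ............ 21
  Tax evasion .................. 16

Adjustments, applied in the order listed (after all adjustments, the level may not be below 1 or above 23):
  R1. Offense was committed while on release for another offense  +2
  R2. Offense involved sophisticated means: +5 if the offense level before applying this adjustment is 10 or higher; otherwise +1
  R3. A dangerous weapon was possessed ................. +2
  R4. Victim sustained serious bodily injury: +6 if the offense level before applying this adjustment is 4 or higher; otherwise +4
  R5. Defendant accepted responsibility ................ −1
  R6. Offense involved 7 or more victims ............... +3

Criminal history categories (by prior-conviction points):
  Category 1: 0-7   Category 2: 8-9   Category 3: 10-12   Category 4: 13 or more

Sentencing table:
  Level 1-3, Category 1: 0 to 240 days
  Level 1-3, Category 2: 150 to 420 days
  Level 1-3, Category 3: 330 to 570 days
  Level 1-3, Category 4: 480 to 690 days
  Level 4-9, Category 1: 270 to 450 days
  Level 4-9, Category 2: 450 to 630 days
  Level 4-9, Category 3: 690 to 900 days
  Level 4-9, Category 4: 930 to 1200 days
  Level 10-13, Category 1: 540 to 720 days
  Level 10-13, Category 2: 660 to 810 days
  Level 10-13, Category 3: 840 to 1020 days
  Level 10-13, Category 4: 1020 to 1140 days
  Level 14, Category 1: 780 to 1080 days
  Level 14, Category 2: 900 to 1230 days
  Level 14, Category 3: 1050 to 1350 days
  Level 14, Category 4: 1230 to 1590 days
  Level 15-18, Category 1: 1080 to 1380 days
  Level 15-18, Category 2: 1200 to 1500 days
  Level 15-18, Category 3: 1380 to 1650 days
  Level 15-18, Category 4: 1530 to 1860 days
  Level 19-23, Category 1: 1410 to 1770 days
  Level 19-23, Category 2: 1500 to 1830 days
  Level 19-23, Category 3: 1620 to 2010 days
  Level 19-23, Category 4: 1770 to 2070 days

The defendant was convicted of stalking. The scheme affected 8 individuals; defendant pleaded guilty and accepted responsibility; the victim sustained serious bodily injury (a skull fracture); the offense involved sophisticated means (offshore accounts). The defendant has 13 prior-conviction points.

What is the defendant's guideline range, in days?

1770-2070 days

Base offense level for stalking: 11.
R2 applies (level before this adjustment is 11 ≥ 10, so +5): 11 + 5 = 16.
R3 does not apply.
R4 applies (level before this adjustment is 16 ≥ 4, so +6): 16 + 6 = 22.
R5 applies: 22 − 1 = 21.
R6 applies: 21 + 3 = 24.
Level 24 exceeds the maximum of 23; capped at 23.
Final offense level: 23.
Criminal history: 13 prior points → Category 4 (13+).
Level 23 falls in the 19-23 band.
Grid: Level 19-23 × Category 4 = 1770-2070 days.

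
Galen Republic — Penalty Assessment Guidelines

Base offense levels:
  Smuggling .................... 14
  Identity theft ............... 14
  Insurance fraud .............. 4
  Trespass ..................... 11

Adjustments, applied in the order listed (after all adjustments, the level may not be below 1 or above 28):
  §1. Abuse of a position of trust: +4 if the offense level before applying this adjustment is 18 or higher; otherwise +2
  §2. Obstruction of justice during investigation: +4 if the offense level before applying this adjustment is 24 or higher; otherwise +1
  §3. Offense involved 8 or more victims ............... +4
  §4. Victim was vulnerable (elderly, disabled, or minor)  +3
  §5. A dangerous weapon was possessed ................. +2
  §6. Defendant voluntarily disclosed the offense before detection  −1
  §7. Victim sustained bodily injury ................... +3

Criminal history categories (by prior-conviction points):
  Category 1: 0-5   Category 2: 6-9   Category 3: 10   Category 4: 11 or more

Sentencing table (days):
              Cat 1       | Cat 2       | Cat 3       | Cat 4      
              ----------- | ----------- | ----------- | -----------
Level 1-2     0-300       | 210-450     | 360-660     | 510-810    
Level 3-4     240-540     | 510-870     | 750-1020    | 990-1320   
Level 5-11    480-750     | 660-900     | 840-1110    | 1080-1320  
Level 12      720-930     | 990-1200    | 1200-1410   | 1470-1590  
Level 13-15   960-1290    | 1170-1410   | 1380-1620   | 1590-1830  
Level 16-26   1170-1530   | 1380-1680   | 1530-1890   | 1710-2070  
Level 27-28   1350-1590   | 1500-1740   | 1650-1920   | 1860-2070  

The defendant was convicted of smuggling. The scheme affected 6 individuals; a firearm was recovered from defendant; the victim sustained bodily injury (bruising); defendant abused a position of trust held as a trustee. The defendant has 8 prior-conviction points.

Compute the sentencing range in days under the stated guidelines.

1380-1680 days

Base offense level for smuggling: 14.
§1 applies (level before this adjustment is 14 < 18, so +2): 14 + 2 = 16.
§5 applies: 16 + 2 = 18.
§7 applies: 18 + 3 = 21.
Final offense level: 21.
Criminal history: 8 prior points → Category 2 (6-9).
Level 21 falls in the 16-26 band.
Grid: Level 16-26 × Category 2 = 1380-1680 days.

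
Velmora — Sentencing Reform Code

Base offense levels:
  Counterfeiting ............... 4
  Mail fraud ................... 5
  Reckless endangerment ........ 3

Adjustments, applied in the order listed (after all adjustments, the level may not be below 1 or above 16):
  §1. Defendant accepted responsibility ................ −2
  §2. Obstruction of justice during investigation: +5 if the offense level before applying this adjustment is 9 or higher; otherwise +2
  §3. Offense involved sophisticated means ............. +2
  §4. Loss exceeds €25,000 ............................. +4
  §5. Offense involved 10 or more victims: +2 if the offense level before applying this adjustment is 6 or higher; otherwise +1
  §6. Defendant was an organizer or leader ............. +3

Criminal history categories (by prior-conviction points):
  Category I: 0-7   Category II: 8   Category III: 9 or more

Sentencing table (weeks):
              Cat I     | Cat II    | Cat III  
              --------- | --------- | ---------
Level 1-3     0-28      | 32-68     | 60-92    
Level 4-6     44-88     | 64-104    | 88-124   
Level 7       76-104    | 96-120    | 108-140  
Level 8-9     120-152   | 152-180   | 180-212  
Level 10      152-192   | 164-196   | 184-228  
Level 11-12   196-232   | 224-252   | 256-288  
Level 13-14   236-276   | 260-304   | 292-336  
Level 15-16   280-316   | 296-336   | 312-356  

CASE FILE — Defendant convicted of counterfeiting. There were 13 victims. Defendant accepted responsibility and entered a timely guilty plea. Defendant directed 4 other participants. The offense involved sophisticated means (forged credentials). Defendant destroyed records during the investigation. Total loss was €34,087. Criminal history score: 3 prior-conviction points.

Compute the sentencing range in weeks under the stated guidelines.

Base offense level for counterfeiting: 4.
§1 applies: 4 − 2 = 2.
§2 applies (level before this adjustment is 2 < 9, so +2): 2 + 2 = 4.
§3 applies: 4 + 2 = 6.
§4 applies: 6 + 4 = 10.
§5 applies (level before this adjustment is 10 ≥ 6, so +2): 10 + 2 = 12.
§6 applies: 12 + 3 = 15.
Final offense level: 15.
Criminal history: 3 prior points → Category I (0-7).
Level 15 falls in the 15-16 band.
Grid: Level 15-16 × Category I = 280-316 weeks.

280-316 weeks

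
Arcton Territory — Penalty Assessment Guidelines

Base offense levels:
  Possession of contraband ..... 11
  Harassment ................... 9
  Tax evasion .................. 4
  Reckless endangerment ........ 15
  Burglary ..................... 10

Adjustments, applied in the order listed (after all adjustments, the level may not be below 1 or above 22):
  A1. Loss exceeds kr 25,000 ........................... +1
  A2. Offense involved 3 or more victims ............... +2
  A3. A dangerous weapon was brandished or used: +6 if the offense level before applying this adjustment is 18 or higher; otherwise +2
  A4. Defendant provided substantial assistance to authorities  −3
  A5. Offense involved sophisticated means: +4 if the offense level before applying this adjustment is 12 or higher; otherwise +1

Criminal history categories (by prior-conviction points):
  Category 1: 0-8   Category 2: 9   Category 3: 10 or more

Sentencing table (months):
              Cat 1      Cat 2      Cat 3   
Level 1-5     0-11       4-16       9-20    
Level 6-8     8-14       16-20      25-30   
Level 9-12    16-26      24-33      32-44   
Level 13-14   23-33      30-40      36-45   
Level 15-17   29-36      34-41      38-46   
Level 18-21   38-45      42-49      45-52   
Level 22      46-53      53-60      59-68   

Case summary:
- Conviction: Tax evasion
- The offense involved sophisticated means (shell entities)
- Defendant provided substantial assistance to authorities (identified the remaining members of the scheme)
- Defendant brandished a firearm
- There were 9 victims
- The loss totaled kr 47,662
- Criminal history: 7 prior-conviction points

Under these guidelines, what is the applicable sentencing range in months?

8-14 months

Base offense level for tax evasion: 4.
A1 applies: 4 + 1 = 5.
A2 applies: 5 + 2 = 7.
A3 applies (level before this adjustment is 7 < 18, so +2): 7 + 2 = 9.
A4 applies: 9 − 3 = 6.
A5 applies (level before this adjustment is 6 < 12, so +1): 6 + 1 = 7.
Final offense level: 7.
Criminal history: 7 prior points → Category 1 (0-8).
Level 7 falls in the 6-8 band.
Grid: Level 6-8 × Category 1 = 8-14 months.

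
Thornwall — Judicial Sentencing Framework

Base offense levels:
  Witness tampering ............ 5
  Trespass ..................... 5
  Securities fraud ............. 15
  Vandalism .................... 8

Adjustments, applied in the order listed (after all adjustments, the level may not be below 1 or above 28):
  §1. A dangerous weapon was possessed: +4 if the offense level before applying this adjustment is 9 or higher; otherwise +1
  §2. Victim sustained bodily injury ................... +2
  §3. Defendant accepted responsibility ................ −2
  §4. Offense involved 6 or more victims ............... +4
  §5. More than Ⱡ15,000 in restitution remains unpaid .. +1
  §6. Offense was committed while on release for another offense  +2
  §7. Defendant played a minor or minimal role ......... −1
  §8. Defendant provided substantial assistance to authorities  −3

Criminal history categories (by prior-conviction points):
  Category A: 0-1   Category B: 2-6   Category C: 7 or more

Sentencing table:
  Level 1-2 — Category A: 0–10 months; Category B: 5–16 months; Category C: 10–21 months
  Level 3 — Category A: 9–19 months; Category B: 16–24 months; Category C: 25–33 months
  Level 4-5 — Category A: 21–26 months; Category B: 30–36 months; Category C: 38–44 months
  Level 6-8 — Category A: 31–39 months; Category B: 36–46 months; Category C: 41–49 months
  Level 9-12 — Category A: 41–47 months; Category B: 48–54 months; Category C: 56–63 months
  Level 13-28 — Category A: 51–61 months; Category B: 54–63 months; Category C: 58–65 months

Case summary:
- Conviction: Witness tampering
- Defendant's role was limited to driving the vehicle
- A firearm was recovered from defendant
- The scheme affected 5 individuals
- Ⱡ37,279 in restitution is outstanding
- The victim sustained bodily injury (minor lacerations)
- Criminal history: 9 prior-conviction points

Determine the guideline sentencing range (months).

Base offense level for witness tampering: 5.
§1 applies (level before this adjustment is 5 < 9, so +1): 5 + 1 = 6.
§2 applies: 6 + 2 = 8.
§4 does not apply.
§5 applies: 8 + 1 = 9.
§7 applies: 9 − 1 = 8.
Final offense level: 8.
Criminal history: 9 prior points → Category C (7+).
Level 8 falls in the 6-8 band.
Grid: Level 6-8 × Category C = 41-49 months.

41-49 months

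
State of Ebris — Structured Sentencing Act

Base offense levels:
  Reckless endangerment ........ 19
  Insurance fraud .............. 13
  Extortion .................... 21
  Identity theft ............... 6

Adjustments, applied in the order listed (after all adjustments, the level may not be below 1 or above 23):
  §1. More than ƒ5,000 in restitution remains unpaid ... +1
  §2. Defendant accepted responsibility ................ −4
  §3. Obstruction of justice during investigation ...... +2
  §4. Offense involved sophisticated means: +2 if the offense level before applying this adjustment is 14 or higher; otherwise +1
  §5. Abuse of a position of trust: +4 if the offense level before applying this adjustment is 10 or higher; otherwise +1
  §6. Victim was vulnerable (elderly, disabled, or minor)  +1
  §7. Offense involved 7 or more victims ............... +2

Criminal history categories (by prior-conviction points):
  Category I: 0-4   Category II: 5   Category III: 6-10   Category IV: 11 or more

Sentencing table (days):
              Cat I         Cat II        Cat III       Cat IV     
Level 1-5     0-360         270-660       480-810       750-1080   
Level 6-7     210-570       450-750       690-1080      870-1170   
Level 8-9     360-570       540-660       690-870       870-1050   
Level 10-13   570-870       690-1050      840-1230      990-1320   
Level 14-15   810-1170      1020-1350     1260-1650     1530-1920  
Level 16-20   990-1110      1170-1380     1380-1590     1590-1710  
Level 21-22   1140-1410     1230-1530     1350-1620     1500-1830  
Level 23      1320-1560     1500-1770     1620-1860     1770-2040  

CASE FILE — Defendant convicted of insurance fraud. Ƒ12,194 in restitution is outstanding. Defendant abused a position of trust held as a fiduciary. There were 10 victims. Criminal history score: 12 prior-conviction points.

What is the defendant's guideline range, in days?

1590-1710 days

Base offense level for insurance fraud: 13.
§1 applies: 13 + 1 = 14.
§4 does not apply.
§5 applies (level before this adjustment is 14 ≥ 10, so +4): 14 + 4 = 18.
§6 does not apply.
§7 applies: 18 + 2 = 20.
Final offense level: 20.
Criminal history: 12 prior points → Category IV (11+).
Level 20 falls in the 16-20 band.
Grid: Level 16-20 × Category IV = 1590-1710 days.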